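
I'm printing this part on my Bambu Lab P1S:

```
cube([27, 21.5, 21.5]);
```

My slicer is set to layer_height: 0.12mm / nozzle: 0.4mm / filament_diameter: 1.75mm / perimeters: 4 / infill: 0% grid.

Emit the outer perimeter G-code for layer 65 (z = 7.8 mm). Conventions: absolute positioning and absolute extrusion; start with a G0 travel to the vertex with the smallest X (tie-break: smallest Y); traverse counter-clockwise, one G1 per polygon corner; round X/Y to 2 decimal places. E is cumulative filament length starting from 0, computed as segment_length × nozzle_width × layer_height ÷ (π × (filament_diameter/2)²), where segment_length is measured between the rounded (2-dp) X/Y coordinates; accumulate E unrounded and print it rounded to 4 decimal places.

At z = 7.8 mm: the cube is present — its section is the full 27×21.5 rectangle. The outline is a single polygon with 4 vertices. Extrusion per mm of travel: 0.4 × 0.12 / (π × 0.875²) = 0.019956. Accumulating E over each segment gives final E = 1.9357.

G0 X0.00 Y0.00 Z7.80
G1 X27.00 Y0.00 E0.5388
G1 X27.00 Y21.50 E0.9679
G1 X0.00 Y21.50 E1.5067
G1 X0.00 Y0.00 E1.9357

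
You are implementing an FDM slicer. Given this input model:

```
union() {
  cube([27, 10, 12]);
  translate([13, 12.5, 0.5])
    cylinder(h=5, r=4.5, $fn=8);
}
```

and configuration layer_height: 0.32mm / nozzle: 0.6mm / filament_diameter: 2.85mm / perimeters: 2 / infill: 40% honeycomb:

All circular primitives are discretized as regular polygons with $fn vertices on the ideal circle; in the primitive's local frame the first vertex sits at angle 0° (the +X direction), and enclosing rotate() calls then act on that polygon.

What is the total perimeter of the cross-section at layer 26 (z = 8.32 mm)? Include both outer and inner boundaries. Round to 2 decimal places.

At z = 8.32 mm: the cube is present — its section is the full 27×10 rectangle (perimeter 74.00 mm); the cylinder at (13, 12.5) is not intersected at this z (z outside [0.5, 5.5]); Merging all regions: only the 27×10 cube is present, so the union is just that shape — boundary = 74.00 mm. Overall, the cross-section is a single solid region. Total boundary length (outer) = 74.00 mm.

74.00 mm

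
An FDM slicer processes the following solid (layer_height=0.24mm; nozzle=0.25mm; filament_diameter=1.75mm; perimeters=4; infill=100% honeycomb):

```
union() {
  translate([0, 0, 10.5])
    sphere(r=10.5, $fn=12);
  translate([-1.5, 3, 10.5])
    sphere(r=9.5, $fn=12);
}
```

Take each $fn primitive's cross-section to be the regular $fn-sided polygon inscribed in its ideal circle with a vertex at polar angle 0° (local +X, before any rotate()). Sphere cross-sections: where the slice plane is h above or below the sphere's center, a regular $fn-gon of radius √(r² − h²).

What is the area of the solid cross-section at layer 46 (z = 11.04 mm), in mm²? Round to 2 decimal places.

At z = 11.04 mm: the sphere: section is a regular 12-gon, circumradius = √(r²−h²) = √(10.5²−0.54²) = 10.486 (area = (12/2)·10.486²·sin(360°/12) = 329.88 mm²); the r=9.5 sphere at (-1.5, 3) contributes a regular 12-gon of circumradius √(9.5²−0.54²) = 9.485 (area = (12/2)·9.485²·sin(360°/12) = 269.88 mm²); Combining (union): the regions partially overlap — summed areas 599.75 mm² minus the doubly-counted overlap 232.01 mm² gives 367.74 mm² — area = 367.74 mm². Overall, the cross-section is a single solid region. Net area = 367.74 mm².

367.74 mm²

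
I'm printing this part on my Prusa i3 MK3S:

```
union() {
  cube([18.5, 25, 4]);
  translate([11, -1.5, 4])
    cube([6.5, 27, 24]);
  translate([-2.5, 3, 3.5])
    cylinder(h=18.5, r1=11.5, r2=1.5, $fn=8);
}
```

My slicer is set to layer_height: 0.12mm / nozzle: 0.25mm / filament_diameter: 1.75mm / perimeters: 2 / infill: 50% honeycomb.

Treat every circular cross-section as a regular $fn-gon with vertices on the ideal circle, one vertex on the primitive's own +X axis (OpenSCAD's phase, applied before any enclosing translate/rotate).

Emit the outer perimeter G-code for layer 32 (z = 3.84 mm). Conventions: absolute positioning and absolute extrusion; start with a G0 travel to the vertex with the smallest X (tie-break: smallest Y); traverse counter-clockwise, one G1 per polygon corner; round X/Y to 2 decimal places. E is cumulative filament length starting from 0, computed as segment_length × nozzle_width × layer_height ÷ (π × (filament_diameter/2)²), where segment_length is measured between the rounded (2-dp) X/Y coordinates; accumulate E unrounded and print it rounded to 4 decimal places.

G0 X-13.82 Y3.00 Z3.84
G1 X-10.50 Y-5.00 E0.1080
G1 X-2.50 Y-8.32 E0.2161
G1 X5.50 Y-5.00 E0.3241
G1 X7.57 Y0.00 E0.3916
G1 X18.50 Y0.00 E0.5279
G1 X18.50 Y25.00 E0.8397
G1 X0.00 Y25.00 E1.0705
G1 X0.00 Y13.28 E1.2166
G1 X-2.50 Y14.32 E1.2504
G1 X-10.50 Y11.00 E1.3585
G1 X-13.82 Y3.00 E1.4665

At z = 3.84 mm: the 18.5×25 cube contributes its full rectangle; the cube at (11, -1.5) is not intersected at this z (z outside [4, 28]); the cone at (-2.5, 3) contributes a regular 8-gon of circumradius 11.316 (interpolated between r1=11.5 and r2=1.5 at t=0.018); Taking the union: the regions partially overlap (shared area 88.14 mm²), so overlapping operands fuse into one piece — 1 connected region. The outline is a single polygon with 11 vertices. Extrusion per mm of travel: 0.25 × 0.12 / (π × 0.875²) = 0.012473. Accumulating E over each segment gives final E = 1.4665.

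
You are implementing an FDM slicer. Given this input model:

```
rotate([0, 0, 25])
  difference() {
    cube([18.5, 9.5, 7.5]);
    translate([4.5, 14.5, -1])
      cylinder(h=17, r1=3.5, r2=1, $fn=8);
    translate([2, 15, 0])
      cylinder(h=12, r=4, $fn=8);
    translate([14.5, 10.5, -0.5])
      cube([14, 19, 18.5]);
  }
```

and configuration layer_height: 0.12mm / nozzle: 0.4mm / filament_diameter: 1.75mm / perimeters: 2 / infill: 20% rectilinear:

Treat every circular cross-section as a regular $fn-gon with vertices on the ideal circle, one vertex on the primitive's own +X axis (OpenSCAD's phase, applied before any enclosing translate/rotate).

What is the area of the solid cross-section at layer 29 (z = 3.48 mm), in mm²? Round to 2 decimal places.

At z = 3.48 mm: the cube is present — its section is the full 18.5×9.5 rectangle (area 175.75 mm²); the cone at (4.5, 14.5) (r1=3.5→r2=1) has section circumradius 2.841 here — a regular 8-gon (area = (8/2)·2.841²·sin(360°/8) = 22.83 mm²); the r=4 cylinder at (2, 15) gives a regular 8-gon of circumradius 4 (constant along its height) (area = (8/2)·4.000²·sin(360°/8) = 45.25 mm²); the cube at (14.5, 10.5) is present — its section is the full 14×19 rectangle (area 266.00 mm²); After the difference (first − rest): starting from the 18.5×9.5 cube (175.75 mm²), the cone at (4.5, 14.5) misses the remaining region (no effect); the r=4 cylinder at (2, 15) misses the remaining region (no effect); the 14×19 cube at (14.5, 10.5) misses the remaining region (no effect) — area = 175.75 mm²; (rotated 25° about Z; rotation is an isometry so areas/perimeters/island counts are preserved). Overall, the cross-section is a single solid region. Net area = 175.75 mm².

175.75 mm²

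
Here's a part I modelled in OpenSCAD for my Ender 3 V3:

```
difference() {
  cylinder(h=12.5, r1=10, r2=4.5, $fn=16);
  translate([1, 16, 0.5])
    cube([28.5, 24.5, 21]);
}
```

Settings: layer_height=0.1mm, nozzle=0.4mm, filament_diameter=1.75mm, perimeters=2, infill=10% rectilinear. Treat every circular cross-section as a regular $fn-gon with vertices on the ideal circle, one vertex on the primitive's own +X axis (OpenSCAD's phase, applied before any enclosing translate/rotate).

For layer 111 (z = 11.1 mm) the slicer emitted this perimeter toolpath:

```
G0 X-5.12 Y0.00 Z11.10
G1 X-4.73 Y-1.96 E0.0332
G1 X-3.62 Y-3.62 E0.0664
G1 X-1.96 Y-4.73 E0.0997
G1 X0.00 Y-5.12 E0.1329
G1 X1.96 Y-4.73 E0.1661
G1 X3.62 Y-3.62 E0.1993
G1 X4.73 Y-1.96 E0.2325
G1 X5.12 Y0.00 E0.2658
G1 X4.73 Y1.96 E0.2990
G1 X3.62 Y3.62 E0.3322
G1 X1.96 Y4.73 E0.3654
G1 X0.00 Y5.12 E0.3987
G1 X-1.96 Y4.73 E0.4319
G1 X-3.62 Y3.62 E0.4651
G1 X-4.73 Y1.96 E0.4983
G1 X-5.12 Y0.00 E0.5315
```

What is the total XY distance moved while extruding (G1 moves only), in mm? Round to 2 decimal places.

Sum the Euclidean lengths of each G1 segment: total = 31.96 mm.

31.96 mm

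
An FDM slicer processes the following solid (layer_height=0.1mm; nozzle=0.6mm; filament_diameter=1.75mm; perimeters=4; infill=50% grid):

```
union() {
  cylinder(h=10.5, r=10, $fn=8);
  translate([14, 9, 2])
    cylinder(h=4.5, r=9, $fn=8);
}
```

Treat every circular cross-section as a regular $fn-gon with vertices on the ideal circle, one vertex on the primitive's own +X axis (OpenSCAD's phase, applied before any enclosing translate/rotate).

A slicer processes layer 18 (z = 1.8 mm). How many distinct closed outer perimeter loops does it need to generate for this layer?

1

At z = 1.8 mm: the cylinder: section is a regular 8-gon, circumradius r=10; the cylinder at (14, 9) is absent (z outside [2, 6.5]); Combining (union): only the r=10 cylinder is present, so the union is just that shape — 1 connected region. The result has 1 disconnected region.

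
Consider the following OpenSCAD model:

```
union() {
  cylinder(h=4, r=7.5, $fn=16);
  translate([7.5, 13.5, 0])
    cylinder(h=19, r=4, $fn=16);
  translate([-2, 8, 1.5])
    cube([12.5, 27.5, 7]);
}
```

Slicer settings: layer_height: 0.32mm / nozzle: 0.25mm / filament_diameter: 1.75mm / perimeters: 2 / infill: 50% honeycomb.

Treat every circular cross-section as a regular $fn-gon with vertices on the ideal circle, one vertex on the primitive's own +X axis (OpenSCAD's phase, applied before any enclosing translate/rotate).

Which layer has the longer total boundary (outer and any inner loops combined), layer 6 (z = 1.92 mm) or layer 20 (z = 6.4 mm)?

Layer 6 (z = 1.92): the cylinder: section is a regular 16-gon, circumradius r=7.5 (perimeter = 2·16·7.500·sin(180°/16) = 46.82 mm); the r=4 cylinder at (7.5, 13.5) gives a regular 16-gon of circumradius 4 (constant along its height) (perimeter = 2·16·4.000·sin(180°/16) = 24.97 mm); the cube at (-2, 8) (footprint 12.5×27.5) is included at this height (perimeter 80.00 mm); Combining (union): the regions partially overlap (shared area 45.66 mm²), so the edge portions inside another operand are dropped and the merged outline is re-measured after clipping — boundary = 127.30 mm. So its perimeter = 127.30 mm. Layer 20 (z = 6.4): the cylinder is absent (z outside [0, 4]); the r=4 cylinder at (7.5, 13.5) contributes a regular 16-gon of circumradius 4 (perimeter = 2·16·4.000·sin(180°/16) = 24.97 mm); the cube at (-2, 8) is present — its section is the full 12.5×27.5 rectangle (perimeter 80.00 mm); Taking the union: the regions partially overlap (shared area 45.66 mm²), so the edge portions inside another operand are dropped and the merged outline is re-measured after clipping — boundary = 80.48 mm. So its perimeter = 80.48 mm. Layer 6 is larger (127.30 vs 80.48 mm).

layer 6 (z = 1.92 mm)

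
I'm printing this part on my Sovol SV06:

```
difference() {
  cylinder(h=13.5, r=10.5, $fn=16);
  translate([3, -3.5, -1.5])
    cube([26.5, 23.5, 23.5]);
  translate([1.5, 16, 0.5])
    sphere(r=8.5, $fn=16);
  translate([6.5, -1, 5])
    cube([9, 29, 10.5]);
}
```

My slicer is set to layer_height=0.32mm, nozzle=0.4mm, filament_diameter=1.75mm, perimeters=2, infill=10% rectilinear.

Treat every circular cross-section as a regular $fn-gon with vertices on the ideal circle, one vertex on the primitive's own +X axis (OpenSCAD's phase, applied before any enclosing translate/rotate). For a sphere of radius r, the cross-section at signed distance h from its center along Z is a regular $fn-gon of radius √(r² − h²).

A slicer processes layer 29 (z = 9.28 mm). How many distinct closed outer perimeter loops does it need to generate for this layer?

1

At z = 9.28 mm: the cylinder: section is a regular 16-gon, circumradius r=10.5; the cube at (3, -3.5) (footprint 26.5×23.5) is included at this height; the sphere at (1.5, 16) is not intersected at this z (|z−center|=8.780 > r=8.5); the cube at (6.5, -1) (footprint 9×29) is included at this height; Taking the first minus the rest: starting from the r=10.5 cylinder, the 26.5×23.5 cube at (3, -3.5) partially overlaps it — only the 78.81 mm² overlap (of its 622.75 mm²) is removed, clipping the outline; the 9×29 cube at (6.5, -1) misses the remaining region (no effect) — 1 connected region. The result has 1 disconnected region.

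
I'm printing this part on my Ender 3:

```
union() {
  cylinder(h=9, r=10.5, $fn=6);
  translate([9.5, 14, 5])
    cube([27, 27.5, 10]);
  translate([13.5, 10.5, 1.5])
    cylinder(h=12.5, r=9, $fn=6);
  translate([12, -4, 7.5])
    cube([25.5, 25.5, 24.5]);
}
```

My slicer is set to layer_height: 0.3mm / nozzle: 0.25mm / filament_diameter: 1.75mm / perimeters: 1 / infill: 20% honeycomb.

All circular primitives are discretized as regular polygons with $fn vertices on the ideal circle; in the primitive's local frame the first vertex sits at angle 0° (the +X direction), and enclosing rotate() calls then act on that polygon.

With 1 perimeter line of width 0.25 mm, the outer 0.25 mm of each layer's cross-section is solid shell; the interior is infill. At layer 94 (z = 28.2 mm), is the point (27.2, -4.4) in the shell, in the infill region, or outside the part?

outside

At z = 28.2 mm: the cylinder is not intersected at this z (z outside [0, 9]); the cube at (9.5, 14) is not intersected at this z (z outside [5, 15]); the cylinder at (13.5, 10.5) is not intersected at this z (z outside [1.5, 14]); the 25.5×25.5 cube at (12, -4) contributes its full rectangle; Merging all regions: only the 25.5×25.5 cube at (12, -4) is present, so the union is just that shape — 1 connected region. Overall, the cross-section is a single solid region. The nearest boundary edge runs (12.00, -4.00)→(37.50, -4.00); distance from the point to it = 0.40 mm. The point is not inside any of the regions above, so it lies outside the cross-section (0.40 mm from the nearest boundary).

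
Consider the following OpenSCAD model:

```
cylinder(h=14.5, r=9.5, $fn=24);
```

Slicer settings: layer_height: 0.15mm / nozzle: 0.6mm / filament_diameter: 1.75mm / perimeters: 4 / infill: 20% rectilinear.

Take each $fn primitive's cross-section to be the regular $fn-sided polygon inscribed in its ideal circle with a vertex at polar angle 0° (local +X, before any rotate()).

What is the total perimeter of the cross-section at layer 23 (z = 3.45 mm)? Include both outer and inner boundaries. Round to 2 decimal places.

At z = 3.45 mm: the r=9.5 cylinder contributes a regular 24-gon of circumradius 9.5 (perimeter = 2·24·9.500·sin(180°/24) = 59.52 mm). Overall, the cross-section is a single solid region. Total boundary length (outer) = 59.52 mm.

59.52 mm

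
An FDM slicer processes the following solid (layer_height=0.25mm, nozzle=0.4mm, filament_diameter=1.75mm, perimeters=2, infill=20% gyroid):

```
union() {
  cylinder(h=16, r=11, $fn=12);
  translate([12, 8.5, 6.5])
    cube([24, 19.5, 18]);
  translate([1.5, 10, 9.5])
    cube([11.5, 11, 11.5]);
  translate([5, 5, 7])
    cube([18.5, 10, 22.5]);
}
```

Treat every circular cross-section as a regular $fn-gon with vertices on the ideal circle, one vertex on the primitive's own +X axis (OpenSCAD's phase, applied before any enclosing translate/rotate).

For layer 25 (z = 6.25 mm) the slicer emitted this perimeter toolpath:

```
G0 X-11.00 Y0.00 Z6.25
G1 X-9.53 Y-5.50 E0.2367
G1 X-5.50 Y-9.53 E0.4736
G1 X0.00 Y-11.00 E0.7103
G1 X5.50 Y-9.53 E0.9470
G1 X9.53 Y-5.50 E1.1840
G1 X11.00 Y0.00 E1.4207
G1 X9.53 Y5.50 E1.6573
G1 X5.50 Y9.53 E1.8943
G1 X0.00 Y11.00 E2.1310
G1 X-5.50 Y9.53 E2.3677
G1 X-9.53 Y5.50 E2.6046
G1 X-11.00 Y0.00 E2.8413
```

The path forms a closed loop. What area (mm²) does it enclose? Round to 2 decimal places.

Apply the shoelace formula to the sequence of (X, Y) vertices; enclosed area = 363.14 mm².

363.14 mm²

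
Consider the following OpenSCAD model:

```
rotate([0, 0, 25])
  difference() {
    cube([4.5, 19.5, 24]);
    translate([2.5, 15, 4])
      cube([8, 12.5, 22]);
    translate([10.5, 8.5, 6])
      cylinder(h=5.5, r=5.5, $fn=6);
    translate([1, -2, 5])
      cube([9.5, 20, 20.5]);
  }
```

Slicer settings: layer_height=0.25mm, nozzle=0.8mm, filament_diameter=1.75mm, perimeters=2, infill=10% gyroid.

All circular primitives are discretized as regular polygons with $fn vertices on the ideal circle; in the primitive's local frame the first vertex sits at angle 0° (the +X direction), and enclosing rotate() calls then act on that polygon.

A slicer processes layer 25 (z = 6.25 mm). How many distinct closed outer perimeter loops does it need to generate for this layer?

1

At z = 6.25 mm: the 4.5×19.5 cube contributes its full rectangle; the 8×12.5 cube at (2.5, 15) contributes its full rectangle; the r=5.5 cylinder at (10.5, 8.5) contributes a regular 6-gon of circumradius 5.5; the 9.5×20 cube at (1, -2) contributes its full rectangle; Taking the first minus the rest: starting from the 4.5×19.5 cube, the 8×12.5 cube at (2.5, 15) partially overlaps it — only the 9.00 mm² overlap (of its 100.00 mm²) is removed, clipping the outline; the r=5.5 cylinder at (10.5, 8.5) misses the remaining region (no effect); the 9.5×20 cube at (1, -2) partially overlaps it — only the 57.00 mm² overlap (of its 190.00 mm²) is removed, clipping the outline — 1 connected region; (whole slice rotated 25° about Z — lengths, areas and connectivity unchanged). The result has 1 disconnected region.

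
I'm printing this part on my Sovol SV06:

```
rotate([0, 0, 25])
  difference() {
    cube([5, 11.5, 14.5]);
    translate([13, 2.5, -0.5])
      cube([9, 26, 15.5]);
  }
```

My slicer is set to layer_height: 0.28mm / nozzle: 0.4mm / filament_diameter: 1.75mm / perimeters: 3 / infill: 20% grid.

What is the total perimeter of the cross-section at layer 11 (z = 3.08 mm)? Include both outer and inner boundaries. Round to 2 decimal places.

33.00 mm

At z = 3.08 mm: the cube (footprint 5×11.5) is included at this height (perimeter 33.00 mm); the cube at (13, 2.5) is present — its section is the full 9×26 rectangle (perimeter 70.00 mm); After the difference (first − rest): starting from the 5×11.5 cube, the 9×26 cube at (13, 2.5) misses the remaining region (no effect) — boundary = 33.00 mm; (rotated 25° about Z; rotation is an isometry so areas/perimeters/island counts are preserved). Overall, the cross-section is a single solid region. Total boundary length (outer) = 33.00 mm.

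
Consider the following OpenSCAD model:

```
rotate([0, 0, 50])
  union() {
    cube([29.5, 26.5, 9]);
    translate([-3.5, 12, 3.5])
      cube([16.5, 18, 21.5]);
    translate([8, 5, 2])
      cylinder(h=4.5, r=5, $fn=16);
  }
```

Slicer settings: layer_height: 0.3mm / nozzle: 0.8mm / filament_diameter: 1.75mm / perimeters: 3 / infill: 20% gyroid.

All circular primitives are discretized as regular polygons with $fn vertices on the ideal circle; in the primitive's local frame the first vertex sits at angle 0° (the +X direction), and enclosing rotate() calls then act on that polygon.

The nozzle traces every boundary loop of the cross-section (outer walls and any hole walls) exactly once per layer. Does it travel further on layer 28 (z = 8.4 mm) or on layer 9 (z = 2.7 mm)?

layer 28 (z = 8.4 mm)

Layer 28 (z = 8.4): the cube is present — its section is the full 29.5×26.5 rectangle (perimeter 112.00 mm); the cube at (-3.5, 12) (footprint 16.5×18) is included at this height (perimeter 69.00 mm); the cylinder at (8, 5) does not reach this height (z outside [2, 6.5]); Merging all regions: the regions partially overlap (shared area 188.50 mm²), so the edge portions inside another operand are dropped and the merged outline is re-measured after clipping — boundary = 126.00 mm; (rotated 50° about Z; rotation is an isometry so areas/perimeters/island counts are preserved). So its perimeter = 126.00 mm. Layer 9 (z = 2.7): the cube is present — its section is the full 29.5×26.5 rectangle (perimeter 112.00 mm); the cube at (-3.5, 12) is not intersected at this z (z outside [3.5, 25]); the cylinder at (8, 5): section is a regular 16-gon, circumradius r=5 (perimeter = 2·16·5.000·sin(180°/16) = 31.21 mm); Combining (union): the r=5 cylinder at (8, 5) lies entirely inside the 29.5×26.5 cube, so the union is just the 29.5×26.5 cube — boundary = 112.00 mm; (whole slice rotated 50° about Z — lengths, areas and connectivity unchanged). So its perimeter = 112.00 mm. Layer 28 is larger (126.00 vs 112.00 mm).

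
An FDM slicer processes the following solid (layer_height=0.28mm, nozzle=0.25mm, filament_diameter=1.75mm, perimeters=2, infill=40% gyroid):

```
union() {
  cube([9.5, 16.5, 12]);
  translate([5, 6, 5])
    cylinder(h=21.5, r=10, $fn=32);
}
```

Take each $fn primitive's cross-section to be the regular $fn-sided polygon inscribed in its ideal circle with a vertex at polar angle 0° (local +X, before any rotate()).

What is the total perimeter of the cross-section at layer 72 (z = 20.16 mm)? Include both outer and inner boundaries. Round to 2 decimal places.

62.73 mm

At z = 20.16 mm: the cube is not intersected at this z (z outside [0, 12]); the cylinder at (5, 6): section is a regular 32-gon, circumradius r=10 (perimeter = 2·32·10.000·sin(180°/32) = 62.73 mm); Combining (union): only the r=10 cylinder at (5, 6) is present, so the union is just that shape — boundary = 62.73 mm. Overall, the cross-section is a single solid region. Total boundary length (outer) = 62.73 mm.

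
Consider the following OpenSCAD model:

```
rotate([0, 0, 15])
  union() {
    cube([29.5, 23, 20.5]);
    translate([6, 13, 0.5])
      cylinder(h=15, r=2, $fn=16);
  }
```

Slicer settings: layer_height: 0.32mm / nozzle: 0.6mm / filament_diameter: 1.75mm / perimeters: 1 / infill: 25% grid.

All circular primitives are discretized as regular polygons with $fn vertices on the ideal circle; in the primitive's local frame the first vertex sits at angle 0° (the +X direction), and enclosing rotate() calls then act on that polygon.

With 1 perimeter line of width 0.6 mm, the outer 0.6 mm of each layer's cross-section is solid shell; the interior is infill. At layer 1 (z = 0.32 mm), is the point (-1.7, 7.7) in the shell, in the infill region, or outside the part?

At z = 0.32 mm: the cube (footprint 29.5×23) is included at this height; the cylinder at (6, 13) is not intersected at this z (z outside [0.5, 15.5]); Merging all regions: only the 29.5×23 cube is present, so the union is just that shape — 1 connected region; (whole slice rotated 15° about Z — lengths, areas and connectivity unchanged). Overall, the cross-section is a single solid region. Undo the 15° rotation: the query point maps to (0.351, 7.878) in the un-rotated model frame. The nearest boundary edge runs (0.00, 23.00)→(0.00, 0.00); distance from the point to it = 0.35 mm. The point is inside the cross-section, 0.35 mm from the nearest boundary — within the 0.6 mm shell band (1 × 0.6).

shell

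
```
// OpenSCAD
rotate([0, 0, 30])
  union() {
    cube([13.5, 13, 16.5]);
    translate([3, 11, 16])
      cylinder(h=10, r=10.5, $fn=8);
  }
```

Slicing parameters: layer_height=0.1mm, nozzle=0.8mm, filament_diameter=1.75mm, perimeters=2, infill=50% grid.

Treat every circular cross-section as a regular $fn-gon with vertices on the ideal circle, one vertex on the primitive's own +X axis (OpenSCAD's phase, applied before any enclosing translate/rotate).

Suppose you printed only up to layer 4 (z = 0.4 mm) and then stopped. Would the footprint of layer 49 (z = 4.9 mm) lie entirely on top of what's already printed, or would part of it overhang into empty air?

Compare the two slices. At z = 0.4: the 13.5×13 cube contributes its full rectangle (area 175.50 mm²); the cylinder at (3, 11) is not intersected at this z (z outside [16, 26]); Merging all regions: only the 13.5×13 cube is present, so the union is just that shape — area = 175.50 mm²; (rotated 30° about Z; rotation is an isometry so areas/perimeters/island counts are preserved). At z = 4.9: the cube is present — its section is the full 13.5×13 rectangle (area 175.50 mm²); the cylinder at (3, 11) does not reach this height (z outside [16, 26]); Taking the union: only the 13.5×13 cube is present, so the union is just that shape — area = 175.50 mm²; (whole slice rotated 30° about Z — lengths, areas and connectivity unchanged). Checking containment: the cross-section at z = 4.9 is a subset of the cross-section at z = 0.4.

entirely on top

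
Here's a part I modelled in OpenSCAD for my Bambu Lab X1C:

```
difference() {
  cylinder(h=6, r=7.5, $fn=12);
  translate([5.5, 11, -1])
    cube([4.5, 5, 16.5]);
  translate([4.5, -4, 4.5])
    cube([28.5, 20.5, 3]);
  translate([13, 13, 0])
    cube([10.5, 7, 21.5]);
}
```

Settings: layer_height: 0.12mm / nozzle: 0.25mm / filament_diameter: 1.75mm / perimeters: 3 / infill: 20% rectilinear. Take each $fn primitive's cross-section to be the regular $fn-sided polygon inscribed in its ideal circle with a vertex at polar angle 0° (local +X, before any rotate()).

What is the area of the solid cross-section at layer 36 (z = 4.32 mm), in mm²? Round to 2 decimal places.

At z = 4.32 mm: the cylinder: section is a regular 12-gon, circumradius r=7.5 (area = (12/2)·7.500²·sin(360°/12) = 168.75 mm²); the cube at (5.5, 11) is present — its section is the full 4.5×5 rectangle (area 22.50 mm²); the cube at (4.5, -4) is not intersected at this z (z outside [4.5, 7.5]); the cube at (13, 13) (footprint 10.5×7) is included at this height (area 73.50 mm²); Subtracting the remaining from the first: starting from the r=7.5 cylinder (168.75 mm²), the 4.5×5 cube at (5.5, 11) misses the remaining region (no effect); the 10.5×7 cube at (13, 13) misses the remaining region (no effect) — area = 168.75 mm². Overall, the cross-section is a single solid region. Net area = 168.75 mm².

168.75 mm²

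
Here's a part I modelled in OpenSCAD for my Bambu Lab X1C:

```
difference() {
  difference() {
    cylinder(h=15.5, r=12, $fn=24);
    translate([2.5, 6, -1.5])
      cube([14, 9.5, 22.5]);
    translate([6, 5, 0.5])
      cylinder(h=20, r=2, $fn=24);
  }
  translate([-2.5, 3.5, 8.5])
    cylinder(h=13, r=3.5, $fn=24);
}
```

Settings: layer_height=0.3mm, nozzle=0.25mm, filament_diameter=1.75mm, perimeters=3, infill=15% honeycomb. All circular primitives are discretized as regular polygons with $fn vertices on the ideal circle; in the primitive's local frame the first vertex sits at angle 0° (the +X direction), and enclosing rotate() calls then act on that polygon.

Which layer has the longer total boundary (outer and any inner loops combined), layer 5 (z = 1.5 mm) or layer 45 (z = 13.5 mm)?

layer 45 (z = 13.5 mm)

Layer 5 (z = 1.5): the cylinder: section is a regular 24-gon, circumradius r=12 (perimeter = 2·24·12.000·sin(180°/24) = 75.18 mm); the 14×9.5 cube at (2.5, 6) contributes its full rectangle (perimeter 47.00 mm); the cylinder at (6, 5): section is a regular 24-gon, circumradius r=2 (perimeter = 2·24·2.000·sin(180°/24) = 12.53 mm); Taking the first minus the rest: starting from the r=12 cylinder, the 14×9.5 cube at (2.5, 6) partially overlaps it — only the 28.77 mm² overlap (of its 133.00 mm²) is removed, clipping the outline; the r=2 cylinder at (6, 5) partially overlaps it — only the 10.01 mm² overlap (of its 12.42 mm²) is removed, clipping the outline — boundary = 83.63 mm; the cylinder at (-2.5, 3.5) is absent (z outside [8.5, 21.5]); After the difference (first − rest): none of the subtracted shapes is present at this height, so the result so far is unchanged — boundary = 83.63 mm. So its perimeter = 83.63 mm. Layer 45 (z = 13.5): the r=12 cylinder gives a regular 24-gon of circumradius 12 (constant along its height) (perimeter = 2·24·12.000·sin(180°/24) = 75.18 mm); the cube at (2.5, 6) is present — its section is the full 14×9.5 rectangle (perimeter 47.00 mm); the cylinder at (6, 5): section is a regular 24-gon, circumradius r=2 (perimeter = 2·24·2.000·sin(180°/24) = 12.53 mm); After the difference (first − rest): starting from the r=12 cylinder, the 14×9.5 cube at (2.5, 6) partially overlaps it — only the 28.77 mm² overlap (of its 133.00 mm²) is removed, clipping the outline; the r=2 cylinder at (6, 5) partially overlaps it — only the 10.01 mm² overlap (of its 12.42 mm²) is removed, clipping the outline — boundary = 83.63 mm; the r=3.5 cylinder at (-2.5, 3.5) gives a regular 24-gon of circumradius 3.5 (constant along its height) (perimeter = 2·24·3.500·sin(180°/24) = 21.93 mm); Subtracting the remaining from the first: starting from the result so far, the r=3.5 cylinder at (-2.5, 3.5) lies wholly inside it (removes its full 38.05 mm² and its 21.93 mm outline becomes a hole wall) — boundary (outer + 1 inner loop) = 105.56 mm. So its perimeter = 105.56 mm. Layer 45 is larger (105.56 vs 83.63 mm).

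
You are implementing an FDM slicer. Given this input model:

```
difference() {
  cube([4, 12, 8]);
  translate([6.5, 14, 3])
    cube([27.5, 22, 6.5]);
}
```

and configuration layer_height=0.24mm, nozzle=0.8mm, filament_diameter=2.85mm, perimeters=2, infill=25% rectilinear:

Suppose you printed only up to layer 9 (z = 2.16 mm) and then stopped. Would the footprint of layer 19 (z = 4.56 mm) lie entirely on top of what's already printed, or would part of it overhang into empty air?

Compare the two slices. At z = 2.16: the 4×12 cube contributes its full rectangle (area 48.00 mm²); the cube at (6.5, 14) is not intersected at this z (z outside [3, 9.5]); Taking the first minus the rest: none of the subtracted shapes is present at this height, so the 4×12 cube is unchanged — area = 48.00 mm². At z = 4.56: the cube (footprint 4×12) is included at this height (area 48.00 mm²); the cube at (6.5, 14) (footprint 27.5×22) is included at this height (area 605.00 mm²); Taking the first minus the rest: starting from the 4×12 cube (48.00 mm²), the 27.5×22 cube at (6.5, 14) misses the remaining region (no effect) — area = 48.00 mm². Checking containment: the cross-section at z = 4.56 is a subset of the cross-section at z = 2.16.

entirely on top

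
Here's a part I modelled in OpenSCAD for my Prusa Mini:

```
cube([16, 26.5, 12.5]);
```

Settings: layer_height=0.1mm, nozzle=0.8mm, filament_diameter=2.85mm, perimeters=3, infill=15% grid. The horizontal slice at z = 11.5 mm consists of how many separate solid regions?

1

At z = 11.5 mm: the 16×26.5 cube contributes its full rectangle. The result has 1 disconnected region.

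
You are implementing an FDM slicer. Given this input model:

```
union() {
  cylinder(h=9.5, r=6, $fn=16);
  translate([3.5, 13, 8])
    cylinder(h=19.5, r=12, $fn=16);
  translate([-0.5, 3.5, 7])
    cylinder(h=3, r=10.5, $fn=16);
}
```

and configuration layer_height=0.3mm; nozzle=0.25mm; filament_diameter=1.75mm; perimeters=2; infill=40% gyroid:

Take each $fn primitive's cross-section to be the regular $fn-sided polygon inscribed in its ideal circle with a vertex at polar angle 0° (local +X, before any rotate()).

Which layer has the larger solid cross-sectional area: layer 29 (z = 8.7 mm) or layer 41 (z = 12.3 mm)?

Layer 29 (z = 8.7): the r=6 cylinder contributes a regular 16-gon of circumradius 6 (area = (16/2)·6.000²·sin(360°/16) = 110.21 mm²); the cylinder at (3.5, 13): section is a regular 16-gon, circumradius r=12 (area = (16/2)·12.000²·sin(360°/16) = 440.85 mm²); the r=10.5 cylinder at (-0.5, 3.5) gives a regular 16-gon of circumradius 10.5 (constant along its height) (area = (16/2)·10.500²·sin(360°/16) = 337.53 mm²); Taking the union: the regions partially overlap — summed areas 888.59 mm² minus the doubly-counted overlap 276.43 mm² gives 612.16 mm² — area = 612.16 mm². So its area = 612.16 mm². Layer 41 (z = 12.3): the cylinder is not intersected at this z (z outside [0, 9.5]); the r=12 cylinder at (3.5, 13) gives a regular 16-gon of circumradius 12 (constant along its height) (area = (16/2)·12.000²·sin(360°/16) = 440.85 mm²); the cylinder at (-0.5, 3.5) is absent (z outside [7, 10]); Merging all regions: only the r=12 cylinder at (3.5, 13) is present, so the union is just that shape — area = 440.85 mm². So its area = 440.85 mm². Layer 29 is larger (612.16 vs 440.85 mm²).

layer 29 (z = 8.7 mm)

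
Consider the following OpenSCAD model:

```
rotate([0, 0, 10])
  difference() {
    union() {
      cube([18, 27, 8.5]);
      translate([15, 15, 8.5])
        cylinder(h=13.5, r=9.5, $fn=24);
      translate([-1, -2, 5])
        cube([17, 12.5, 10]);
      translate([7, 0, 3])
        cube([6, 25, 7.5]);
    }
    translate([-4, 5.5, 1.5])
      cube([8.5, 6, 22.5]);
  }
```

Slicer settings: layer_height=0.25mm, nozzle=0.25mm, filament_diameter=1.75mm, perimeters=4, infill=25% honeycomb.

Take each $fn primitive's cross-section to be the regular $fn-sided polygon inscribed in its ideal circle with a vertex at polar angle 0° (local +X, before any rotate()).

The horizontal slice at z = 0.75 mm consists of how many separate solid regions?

1

At z = 0.75 mm: the cube is present — its section is the full 18×27 rectangle; the cylinder at (15, 15) is absent (z outside [8.5, 22]); the cube at (-1, -2) is absent (z outside [5, 15]); the cube at (7, 0) is absent (z outside [3, 10.5]); Merging all regions: only the 18×27 cube is present, so the union is just that shape — 1 connected region; the cube at (-4, 5.5) does not reach this height (z outside [1.5, 24]); Subtracting the remaining from the first: none of the subtracted shapes is present at this height, so that combined region is unchanged — 1 connected region; (rotated 10° about Z; rotation is an isometry so areas/perimeters/island counts are preserved). The result has 1 disconnected region.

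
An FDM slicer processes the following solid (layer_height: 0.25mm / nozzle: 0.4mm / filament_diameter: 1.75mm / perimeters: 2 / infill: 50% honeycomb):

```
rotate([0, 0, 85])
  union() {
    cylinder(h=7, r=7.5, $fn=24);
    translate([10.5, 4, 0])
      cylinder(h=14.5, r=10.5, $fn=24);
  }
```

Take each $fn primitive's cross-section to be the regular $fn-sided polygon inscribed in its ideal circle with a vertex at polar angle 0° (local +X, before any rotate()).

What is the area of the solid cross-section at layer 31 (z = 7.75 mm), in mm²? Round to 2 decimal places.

At z = 7.75 mm: the cylinder is absent (z outside [0, 7]); the r=10.5 cylinder at (10.5, 4) contributes a regular 24-gon of circumradius 10.5 (area = (24/2)·10.500²·sin(360°/24) = 342.42 mm²); Combining (union): only the r=10.5 cylinder at (10.5, 4) is present, so the union is just that shape — area = 342.42 mm²; (rotated 85° about Z; rotation is an isometry so areas/perimeters/island counts are preserved). Overall, the cross-section is a single solid region. Net area = 342.42 mm².

342.42 mm²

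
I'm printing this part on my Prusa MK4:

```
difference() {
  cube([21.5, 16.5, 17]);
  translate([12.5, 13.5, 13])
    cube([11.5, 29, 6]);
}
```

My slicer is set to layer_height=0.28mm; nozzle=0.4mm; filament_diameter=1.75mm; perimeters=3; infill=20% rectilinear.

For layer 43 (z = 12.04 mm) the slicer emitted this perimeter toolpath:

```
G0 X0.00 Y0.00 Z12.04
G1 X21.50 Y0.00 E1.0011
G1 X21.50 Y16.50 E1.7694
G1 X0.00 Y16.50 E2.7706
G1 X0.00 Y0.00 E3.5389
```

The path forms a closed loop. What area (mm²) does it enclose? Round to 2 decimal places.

354.75 mm²

Apply the shoelace formula to the sequence of (X, Y) vertices; enclosed area = 354.75 mm².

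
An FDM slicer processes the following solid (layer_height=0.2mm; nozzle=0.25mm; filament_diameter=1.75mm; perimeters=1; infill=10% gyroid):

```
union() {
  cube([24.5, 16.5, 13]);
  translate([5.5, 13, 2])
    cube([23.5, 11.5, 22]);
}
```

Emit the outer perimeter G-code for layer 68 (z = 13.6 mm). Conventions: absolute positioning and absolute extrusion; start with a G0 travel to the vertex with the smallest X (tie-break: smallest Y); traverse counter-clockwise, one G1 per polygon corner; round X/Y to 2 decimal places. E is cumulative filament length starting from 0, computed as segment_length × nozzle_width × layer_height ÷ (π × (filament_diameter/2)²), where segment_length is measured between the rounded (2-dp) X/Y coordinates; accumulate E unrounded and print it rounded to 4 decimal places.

G0 X5.50 Y13.00 Z13.60
G1 X29.00 Y13.00 E0.4885
G1 X29.00 Y24.50 E0.7276
G1 X5.50 Y24.50 E1.2161
G1 X5.50 Y13.00 E1.4551

At z = 13.6 mm: the cube is not intersected at this z (z outside [0, 13]); the cube at (5.5, 13) is present — its section is the full 23.5×11.5 rectangle; Combining (union): only the 23.5×11.5 cube at (5.5, 13) is present, so the union is just that shape — 1 connected region. The outline is a single polygon with 4 vertices. Extrusion per mm of travel: 0.25 × 0.2 / (π × 0.875²) = 0.020788. Accumulating E over each segment gives final E = 1.4551.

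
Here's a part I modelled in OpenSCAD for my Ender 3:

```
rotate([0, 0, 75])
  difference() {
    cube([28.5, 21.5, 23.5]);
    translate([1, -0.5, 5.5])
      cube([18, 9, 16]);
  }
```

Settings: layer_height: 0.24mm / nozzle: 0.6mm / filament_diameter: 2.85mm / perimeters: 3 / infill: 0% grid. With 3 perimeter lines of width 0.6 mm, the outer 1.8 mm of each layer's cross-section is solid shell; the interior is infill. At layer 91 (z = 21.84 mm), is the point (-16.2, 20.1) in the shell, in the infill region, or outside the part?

shell

At z = 21.84 mm: the cube (footprint 28.5×21.5) is included at this height; the cube at (1, -0.5) is absent (z outside [5.5, 21.5]); After the difference (first − rest): none of the subtracted shapes is present at this height, so the 28.5×21.5 cube is unchanged — 1 connected region; (whole slice rotated 75° about Z — lengths, areas and connectivity unchanged). Overall, the cross-section is a single solid region. Undo the 75° rotation: the query point maps to (15.222, 20.850) in the un-rotated model frame. The nearest boundary edge runs (28.50, 21.50)→(0.00, 21.50); distance from the point to it = 0.65 mm. The point is inside the cross-section, 0.65 mm from the nearest boundary — within the 1.8 mm shell band (3 × 0.6).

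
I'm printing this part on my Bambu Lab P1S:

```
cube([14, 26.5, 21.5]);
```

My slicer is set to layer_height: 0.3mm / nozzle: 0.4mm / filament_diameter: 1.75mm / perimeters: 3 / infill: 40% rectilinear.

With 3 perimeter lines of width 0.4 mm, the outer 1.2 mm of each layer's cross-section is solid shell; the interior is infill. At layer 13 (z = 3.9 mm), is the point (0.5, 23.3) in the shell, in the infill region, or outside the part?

shell

At z = 3.9 mm: the 14×26.5 cube contributes its full rectangle. Overall, the cross-section is a single solid region. The nearest boundary edge runs (0.00, 26.50)→(0.00, 0.00); distance from the point to it = 0.50 mm. The point is inside the cross-section, 0.50 mm from the nearest boundary — within the 1.2 mm shell band (3 × 0.4).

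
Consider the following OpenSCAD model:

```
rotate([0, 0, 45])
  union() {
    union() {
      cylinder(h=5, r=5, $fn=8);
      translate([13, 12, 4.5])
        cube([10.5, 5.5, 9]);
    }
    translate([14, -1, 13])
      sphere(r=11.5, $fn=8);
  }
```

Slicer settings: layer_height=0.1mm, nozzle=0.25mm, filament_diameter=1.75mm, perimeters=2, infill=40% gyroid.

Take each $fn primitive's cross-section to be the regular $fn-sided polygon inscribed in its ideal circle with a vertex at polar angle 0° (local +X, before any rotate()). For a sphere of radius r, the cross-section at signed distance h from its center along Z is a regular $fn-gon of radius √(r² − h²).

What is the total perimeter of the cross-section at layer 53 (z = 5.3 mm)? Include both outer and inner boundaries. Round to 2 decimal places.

84.30 mm

At z = 5.3 mm: the cylinder is absent (z outside [0, 5]); the cube at (13, 12) is present — its section is the full 10.5×5.5 rectangle (perimeter 32.00 mm); Combining (union): only the 10.5×5.5 cube at (13, 12) is present, so the union is just that shape — boundary = 32.00 mm; the sphere at (14, -1): section is a regular 8-gon, circumradius = √(r²−h²) = √(11.5²−7.7²) = 8.542 (perimeter = 2·8·8.542·sin(180°/8) = 52.30 mm); Taking the union: the 2 present regions are separate (no shared area or edge), so areas and boundary lengths simply add and each stays a separate island — boundary = 84.30 mm; (whole slice rotated 45° about Z — lengths, areas and connectivity unchanged). Overall, the cross-section has 2 separate islands. Total boundary length (outer) = 84.30 mm.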